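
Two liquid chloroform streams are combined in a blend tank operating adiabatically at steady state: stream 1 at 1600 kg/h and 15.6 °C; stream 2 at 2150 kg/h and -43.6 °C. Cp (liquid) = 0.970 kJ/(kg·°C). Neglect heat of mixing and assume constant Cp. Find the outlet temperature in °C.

T_out = -18.3 °C

Energy balance with Q = 0: Σ ṁᵢCp,ᵢ(T_out − Tᵢ) = 0
Σ ṁᵢCp,ᵢTᵢ = 1600×0.970×15.6 + 2150×0.970×-43.6 = -66717
Σ ṁᵢCp,ᵢ = 1600×0.970 + 2150×0.970 = 3637.5
T_out = -66717 / 3637.5 = -18.341 °C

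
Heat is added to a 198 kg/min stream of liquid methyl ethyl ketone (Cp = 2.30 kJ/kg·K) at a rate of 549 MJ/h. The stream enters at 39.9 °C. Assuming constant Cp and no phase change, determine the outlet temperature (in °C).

Q = 549 MJ/h = 9150 kJ/min
ΔT = Q/(ṁ·Cp) = 9150/(198×2.30) = 20.092 K
T_out = 39.9 + 20.092 = 59.992 °C

T_out = 60.0 °C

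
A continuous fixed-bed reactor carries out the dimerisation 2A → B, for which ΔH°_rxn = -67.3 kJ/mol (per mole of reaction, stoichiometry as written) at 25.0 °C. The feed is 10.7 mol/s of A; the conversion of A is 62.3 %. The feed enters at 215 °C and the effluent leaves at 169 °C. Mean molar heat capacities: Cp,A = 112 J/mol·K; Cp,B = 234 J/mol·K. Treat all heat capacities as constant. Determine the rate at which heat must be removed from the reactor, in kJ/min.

Q_out = 16500 kJ/min

Extent of reaction ξ = 0.623 × 10.7 / 2 = 3.333 mol/s
Reaction term: ξ·ΔH°_rxn = 3.333 × -67.3 = -224.31 kJ/s
Sensible, feed 215→25 °C: -227.7 kJ/s
Outlet flows (mol/s): A 4.0339, B 3.333
Sensible, products 25→169 °C: 177.37 kJ/s
Q = ΔH = -274.64 kJ/s = -274.64 kW
Heat removed = 16478 kJ/min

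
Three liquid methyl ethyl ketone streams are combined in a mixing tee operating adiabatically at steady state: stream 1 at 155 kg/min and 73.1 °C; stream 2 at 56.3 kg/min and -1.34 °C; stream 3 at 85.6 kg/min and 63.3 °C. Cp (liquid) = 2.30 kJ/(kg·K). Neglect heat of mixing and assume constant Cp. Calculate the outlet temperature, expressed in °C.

T_out = 56.2 °C

Energy balance with Q = 0: Σ ṁᵢCp,ᵢ(T_out − Tᵢ) = 0
Σ ṁᵢCp,ᵢTᵢ = 155×2.30×73.1 + 56.3×2.30×-1.34 + 85.6×2.30×63.3 = 38349
Σ ṁᵢCp,ᵢ = 155×2.30 + 56.3×2.30 + 85.6×2.30 = 682.87
T_out = 38349 / 682.87 = 56.159 °C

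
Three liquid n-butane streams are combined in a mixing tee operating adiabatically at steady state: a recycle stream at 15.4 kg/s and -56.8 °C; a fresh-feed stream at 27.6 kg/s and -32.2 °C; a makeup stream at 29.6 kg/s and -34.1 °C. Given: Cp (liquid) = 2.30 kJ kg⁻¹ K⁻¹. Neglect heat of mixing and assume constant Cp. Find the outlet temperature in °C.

T_out = -38.2 °C

Energy balance with Q = 0: Σ ṁᵢCp,ᵢ(T_out − Tᵢ) = 0
T_out = Σ ṁᵢCp,ᵢTᵢ / Σ ṁᵢCp,ᵢ
      = -6377.4 / 166.98 = -38.193 °C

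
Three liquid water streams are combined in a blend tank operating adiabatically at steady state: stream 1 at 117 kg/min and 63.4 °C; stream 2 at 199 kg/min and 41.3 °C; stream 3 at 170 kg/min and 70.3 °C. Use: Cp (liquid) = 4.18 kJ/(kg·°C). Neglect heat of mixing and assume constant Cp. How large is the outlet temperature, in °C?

T_out = 56.8 °C

Energy balance with Q = 0: Σ ṁᵢCp,ᵢ(T_out − Tᵢ) = 0
T_out = Σ ṁᵢCp,ᵢTᵢ / Σ ṁᵢCp,ᵢ
      = 115320 / 2031.5 = 56.764 °C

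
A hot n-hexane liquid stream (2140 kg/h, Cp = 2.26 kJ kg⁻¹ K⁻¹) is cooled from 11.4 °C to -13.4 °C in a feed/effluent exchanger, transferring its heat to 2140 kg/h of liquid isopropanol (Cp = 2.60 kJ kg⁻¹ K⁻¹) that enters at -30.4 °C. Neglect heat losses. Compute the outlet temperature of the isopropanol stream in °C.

T_c,out = -8.84 °C

Heat released by hot stream: Q = 2140 × 2.26 × (11.4 − -13.4) = 119940 kJ/h
Energy balance on cold side (adiabatic exchanger): Q = ṁ_c·Cp_c·(T_c,out − T_c,in)
T_c,out = -30.4 + 119940/(2140 × 2.60) = -8.8431 °C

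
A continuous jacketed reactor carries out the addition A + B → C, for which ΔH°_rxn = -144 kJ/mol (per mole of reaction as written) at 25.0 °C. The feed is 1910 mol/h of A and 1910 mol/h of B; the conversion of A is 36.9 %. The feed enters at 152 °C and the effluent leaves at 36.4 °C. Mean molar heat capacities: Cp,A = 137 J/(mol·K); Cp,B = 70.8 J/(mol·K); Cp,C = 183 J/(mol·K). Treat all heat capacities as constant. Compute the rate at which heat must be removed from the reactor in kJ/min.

Extent of reaction ξ = 0.369 × 1910 = 704.79 mol/h
Reaction term: ξ·ΔH°_rxn = 704.79 × -144 = -101490 kJ/h
Sensible, feed 152→25 °C: -50406 kJ/h
Outlet flows (mol/h): A 1205.2, B 1205.2, C 704.79
Sensible, products 25→36.4 °C: 4325.4 kJ/h
Q = ΔH = -147570 kJ/h = -40.992 kW
Heat removed = 2459.5 kJ/min

Q_out = 2460 kJ/min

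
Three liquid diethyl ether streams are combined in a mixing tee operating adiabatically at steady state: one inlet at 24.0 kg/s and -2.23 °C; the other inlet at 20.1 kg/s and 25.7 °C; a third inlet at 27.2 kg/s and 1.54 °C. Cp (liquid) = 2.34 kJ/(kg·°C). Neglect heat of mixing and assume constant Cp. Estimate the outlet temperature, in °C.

T_out = 7.08 °C

Adiabatic, steady state ⇒ Σ ṁᵢCp,ᵢ(T_out − Tᵢ) = 0
T_out = Σ ṁᵢCp,ᵢTᵢ / Σ ṁᵢCp,ᵢ
      = 1181.6 / 166.84 = 7.0819 °C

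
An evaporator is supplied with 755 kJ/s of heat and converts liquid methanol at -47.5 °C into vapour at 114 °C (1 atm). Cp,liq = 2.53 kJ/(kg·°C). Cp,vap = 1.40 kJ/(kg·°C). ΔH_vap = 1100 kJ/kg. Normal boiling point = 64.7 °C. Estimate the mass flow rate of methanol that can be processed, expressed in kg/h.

Δh = 2.53×(64.7−-47.5) + 1100 + 1.40×(114−64.7) = 1452.9 kJ/kg
Q = 755 kJ/s = 755 kJ/s = 2.718e+06 kJ/h
ṁ = Q/Δh = 2.718e+06 / 1452.9 = 1870.8 kg/h

ṁ = 1870 kg/h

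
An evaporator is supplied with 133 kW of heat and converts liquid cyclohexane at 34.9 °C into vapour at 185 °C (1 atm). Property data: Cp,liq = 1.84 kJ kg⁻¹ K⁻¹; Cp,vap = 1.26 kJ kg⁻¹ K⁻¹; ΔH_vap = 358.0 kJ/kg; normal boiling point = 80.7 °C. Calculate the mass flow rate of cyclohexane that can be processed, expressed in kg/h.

Δh = 1.84×(80.7−34.9) + 358.0 + 1.26×(185−80.7) = 573.69 kJ/kg
Q = 133 kW = 133 kJ/s = 478800 kJ/h
ṁ = Q/Δh = 478800 / 573.69 = 834.6 kg/h

ṁ = 835 kg/h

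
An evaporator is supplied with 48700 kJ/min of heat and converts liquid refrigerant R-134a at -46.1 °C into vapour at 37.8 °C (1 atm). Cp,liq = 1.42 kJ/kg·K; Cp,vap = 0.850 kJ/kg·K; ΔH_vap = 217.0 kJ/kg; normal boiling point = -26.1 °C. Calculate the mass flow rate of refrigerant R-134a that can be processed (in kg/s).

Δh = 1.42×(-26.1−-46.1) + 217.0 + 0.850×(37.8−-26.1) = 299.72 kJ/kg
Q = 48700 kJ/min = 811.67 kJ/s = 811.67 kJ/s
ṁ = Q/Δh = 811.67 / 299.72 = 2.7081 kg/s

ṁ = 2.71 kg/s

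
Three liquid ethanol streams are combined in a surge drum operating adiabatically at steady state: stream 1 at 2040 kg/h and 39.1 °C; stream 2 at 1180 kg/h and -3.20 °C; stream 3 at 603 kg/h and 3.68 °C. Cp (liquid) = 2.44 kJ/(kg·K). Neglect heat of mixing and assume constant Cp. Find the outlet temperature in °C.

No heat crosses the boundary, so H_out = H_in.
Σ ṁᵢCp,ᵢTᵢ = 2040×2.44×39.1 + 1180×2.44×-3.20 + 603×2.44×3.68 = 190830
Σ ṁᵢCp,ᵢ = 2040×2.44 + 1180×2.44 + 603×2.44 = 9328.1
T_out = 190830 / 9328.1 = 20.457 °C

T_out = 20.5 °C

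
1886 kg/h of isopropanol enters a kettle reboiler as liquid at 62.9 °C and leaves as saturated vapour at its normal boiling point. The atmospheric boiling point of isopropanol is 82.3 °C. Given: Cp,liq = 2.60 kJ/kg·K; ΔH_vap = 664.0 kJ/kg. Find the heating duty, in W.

Q = 374000 W

liquid 62.9→82.3 °C: 50.44 kJ/kg
vaporisation at 82.3 °C: 664 kJ/kg
Δh = 50.44 + 664 = 714.44 kJ/kg
Q = ṁ·Δh = 1886 kg/h × 714.44 kJ/kg = 1.3474e+06 kJ/h
|Q| = 374.29 kW = 374290 W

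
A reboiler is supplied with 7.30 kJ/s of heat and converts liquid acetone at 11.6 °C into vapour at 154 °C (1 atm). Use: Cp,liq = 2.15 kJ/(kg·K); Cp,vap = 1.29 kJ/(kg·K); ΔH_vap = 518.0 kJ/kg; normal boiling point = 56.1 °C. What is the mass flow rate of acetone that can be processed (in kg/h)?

Δh = 2.15×(56.1−11.6) + 518.0 + 1.29×(154−56.1) = 739.97 kJ/kg
Q = 7.30 kJ/s = 7.3 kJ/s = 26280 kJ/h
ṁ = Q/Δh = 26280 / 739.97 = 35.515 kg/h

ṁ = 35.5 kg/h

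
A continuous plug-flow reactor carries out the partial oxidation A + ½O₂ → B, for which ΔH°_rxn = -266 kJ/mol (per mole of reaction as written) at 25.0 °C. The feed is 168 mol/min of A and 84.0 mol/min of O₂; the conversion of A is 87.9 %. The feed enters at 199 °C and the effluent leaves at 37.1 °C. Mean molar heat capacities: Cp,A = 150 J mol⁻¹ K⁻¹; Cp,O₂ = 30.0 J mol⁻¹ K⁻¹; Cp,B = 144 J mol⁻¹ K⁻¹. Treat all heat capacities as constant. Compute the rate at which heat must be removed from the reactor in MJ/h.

Q_out = 2630 MJ/h

Extent of reaction ξ = 0.879 × 168 = 147.67 mol/min
Reaction term: ξ·ΔH°_rxn = 147.67 × -266 = -39281 kJ/min
Sensible, feed 199→25 °C: -4823.3 kJ/min
Outlet flows (mol/min): A 20.328, O₂ 10.164, B 147.67
Sensible, products 25→37.1 °C: 297.89 kJ/min
Q = ΔH = -43806 kJ/min = -730.1 kW
Heat removed = 2628.4 MJ/h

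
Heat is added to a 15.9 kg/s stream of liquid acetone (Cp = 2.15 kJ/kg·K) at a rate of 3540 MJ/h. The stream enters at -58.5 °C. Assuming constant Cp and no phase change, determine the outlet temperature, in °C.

Q = 3540 MJ/h = 983.33 kJ/s
ΔT = Q/(ṁ·Cp) = 983.33/(15.9×2.15) = 28.765 K
T_out = -58.5 + 28.765 = -29.735 °C

T_out = -29.7 °C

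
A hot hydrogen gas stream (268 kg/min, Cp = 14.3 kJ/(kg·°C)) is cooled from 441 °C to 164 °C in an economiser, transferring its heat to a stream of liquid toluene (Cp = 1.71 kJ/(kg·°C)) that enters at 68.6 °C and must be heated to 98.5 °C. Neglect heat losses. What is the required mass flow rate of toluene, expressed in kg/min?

Heat released by hot stream: Q = 268 × 14.3 × (441 − 164) = 1.0616e+06 kJ/min
Energy balance on cold side (adiabatic exchanger): Q = ṁ_c·Cp_c·(T_c,out − T_c,in)
ṁ_c = 1.0616e+06 / [1.71 × (98.5 − 68.6)] = 20763 kg/min

ṁ_c = 20800 kg/min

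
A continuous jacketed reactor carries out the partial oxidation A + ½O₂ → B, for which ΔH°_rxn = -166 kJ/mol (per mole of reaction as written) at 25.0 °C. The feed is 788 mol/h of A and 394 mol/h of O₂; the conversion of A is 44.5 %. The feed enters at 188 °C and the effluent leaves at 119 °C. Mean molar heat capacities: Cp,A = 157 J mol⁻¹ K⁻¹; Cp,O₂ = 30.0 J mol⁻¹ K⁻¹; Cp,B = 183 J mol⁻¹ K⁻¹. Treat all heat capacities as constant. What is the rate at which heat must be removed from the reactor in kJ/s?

Q_out = 18.7 kJ/s

Extent of reaction ξ = 0.445 × 788 = 350.66 mol/h
Reaction term: ξ·ΔH°_rxn = 350.66 × -166 = -58210 kJ/h
Sensible, feed 188→25 °C: -22092 kJ/h
Outlet flows (mol/h): A 437.34, O₂ 218.67, B 350.66
Sensible, products 25→119 °C: 13103 kJ/h
Q = ΔH = -67199 kJ/h = -18.666 kW
Heat removed = 18.666 kJ/s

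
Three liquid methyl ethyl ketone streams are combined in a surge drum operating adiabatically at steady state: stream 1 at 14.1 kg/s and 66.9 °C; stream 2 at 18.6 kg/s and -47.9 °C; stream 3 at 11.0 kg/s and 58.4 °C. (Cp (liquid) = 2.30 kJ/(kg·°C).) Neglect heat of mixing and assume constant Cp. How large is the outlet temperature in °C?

T_out = 15.9 °C

Energy balance with Q = 0: Σ ṁᵢCp,ᵢ(T_out − Tᵢ) = 0
Σ ṁᵢCp,ᵢTᵢ = 14.1×2.30×66.9 + 18.6×2.30×-47.9 + 11.0×2.30×58.4 = 1597.9
Σ ṁᵢCp,ᵢ = 14.1×2.30 + 18.6×2.30 + 11.0×2.30 = 100.51
T_out = 1597.9 / 100.51 = 15.898 °C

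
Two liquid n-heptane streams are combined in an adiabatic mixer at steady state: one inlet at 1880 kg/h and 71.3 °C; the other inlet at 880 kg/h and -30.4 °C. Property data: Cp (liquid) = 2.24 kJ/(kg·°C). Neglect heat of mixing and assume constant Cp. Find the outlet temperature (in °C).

T_out = 38.9 °C

Adiabatic, steady state ⇒ Σ ṁᵢCp,ᵢ(T_out − Tᵢ) = 0
Σ ṁᵢCp,ᵢTᵢ = 1880×2.24×71.3 + 880×2.24×-30.4 = 240330
Σ ṁᵢCp,ᵢ = 1880×2.24 + 880×2.24 = 6182.4
T_out = 240330 / 6182.4 = 38.874 °C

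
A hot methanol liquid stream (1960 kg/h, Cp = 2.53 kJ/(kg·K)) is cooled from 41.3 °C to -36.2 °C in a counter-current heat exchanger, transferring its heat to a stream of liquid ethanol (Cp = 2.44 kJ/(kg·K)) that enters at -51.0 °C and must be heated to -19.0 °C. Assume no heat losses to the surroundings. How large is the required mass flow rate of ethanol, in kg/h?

Heat released by hot stream: Q = 1960 × 2.53 × (41.3 − -36.2) = 384310 kJ/h
Energy balance on cold side (adiabatic exchanger): Q = ṁ_c·Cp_c·(T_c,out − T_c,in)
ṁ_c = 384310 / [2.44 × (-19.0 − -51.0)] = 4922 kg/h

ṁ_c = 4920 kg/h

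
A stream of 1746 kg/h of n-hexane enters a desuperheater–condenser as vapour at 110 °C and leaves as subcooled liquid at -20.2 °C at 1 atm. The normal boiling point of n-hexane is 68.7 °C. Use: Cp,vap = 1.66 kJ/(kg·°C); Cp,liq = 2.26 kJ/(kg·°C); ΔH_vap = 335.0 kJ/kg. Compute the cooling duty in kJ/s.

Q_c = 293 kJ/s

vapour 110→68.7 °C: -68.558 kJ/kg
condensation at 68.7 °C: -335 kJ/kg
liquid 68.7→-20.2 °C: -200.91 kJ/kg
Δh = -68.558 + -335 + -200.91 = -604.47 kJ/kg
Q = ṁ·Δh = 1746 kg/h × -604.47 kJ/kg = -1.0554e+06 kJ/h
|Q| = 293.17 kW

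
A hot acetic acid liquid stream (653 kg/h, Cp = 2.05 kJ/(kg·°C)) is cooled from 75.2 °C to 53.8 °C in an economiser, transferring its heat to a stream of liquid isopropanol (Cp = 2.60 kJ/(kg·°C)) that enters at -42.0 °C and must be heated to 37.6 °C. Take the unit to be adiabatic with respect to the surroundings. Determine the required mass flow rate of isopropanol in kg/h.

ṁ_c = 138 kg/h

Heat released by hot stream: Q = 653 × 2.05 × (75.2 − 53.8) = 28647 kJ/h
Energy balance on cold side (adiabatic exchanger): Q = ṁ_c·Cp_c·(T_c,out − T_c,in)
ṁ_c = 28647 / [2.60 × (37.6 − -42.0)] = 138.42 kg/h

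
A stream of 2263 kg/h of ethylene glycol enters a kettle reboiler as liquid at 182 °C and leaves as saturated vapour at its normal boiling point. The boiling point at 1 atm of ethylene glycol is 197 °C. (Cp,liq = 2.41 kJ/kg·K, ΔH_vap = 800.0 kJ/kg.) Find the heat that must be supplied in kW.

liquid 182→197 °C: 36.15 kJ/kg
vaporisation at 197 °C: 800 kJ/kg
Δh = 36.15 + 800 = 836.15 kJ/kg
Q = ṁ·Δh = 2263 kg/h × 836.15 kJ/kg = 1.8922e+06 kJ/h
|Q| = 525.61 kW

Q = 526 kW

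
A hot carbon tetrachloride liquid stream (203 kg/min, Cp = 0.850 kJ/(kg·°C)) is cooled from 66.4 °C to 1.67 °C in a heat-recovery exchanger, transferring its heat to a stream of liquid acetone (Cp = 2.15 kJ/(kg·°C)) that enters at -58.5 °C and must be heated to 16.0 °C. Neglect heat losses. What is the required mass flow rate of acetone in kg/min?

Heat released by hot stream: Q = 203 × 0.850 × (66.4 − 1.67) = 11169 kJ/min
Energy balance on cold side (adiabatic exchanger): Q = ṁ_c·Cp_c·(T_c,out − T_c,in)
ṁ_c = 11169 / [2.15 × (16.0 − -58.5)] = 69.731 kg/min

ṁ_c = 69.7 kg/min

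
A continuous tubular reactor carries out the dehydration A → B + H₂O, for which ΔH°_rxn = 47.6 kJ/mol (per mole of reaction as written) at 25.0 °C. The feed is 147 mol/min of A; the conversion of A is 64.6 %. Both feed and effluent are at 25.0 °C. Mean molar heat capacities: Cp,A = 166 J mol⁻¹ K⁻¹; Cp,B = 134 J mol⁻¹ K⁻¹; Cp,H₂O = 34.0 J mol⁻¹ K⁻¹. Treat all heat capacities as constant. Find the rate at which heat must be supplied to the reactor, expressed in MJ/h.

Q_in = 271 MJ/h

Extent of reaction ξ = 0.646 × 147 = 94.962 mol/min
Reaction term: ξ·ΔH°_rxn = 94.962 × 47.6 = 4520.2 kJ/min
Q = ΔH = 4520.2 kJ/min = 75.337 kW
Heat supplied = 271.21 MJ/h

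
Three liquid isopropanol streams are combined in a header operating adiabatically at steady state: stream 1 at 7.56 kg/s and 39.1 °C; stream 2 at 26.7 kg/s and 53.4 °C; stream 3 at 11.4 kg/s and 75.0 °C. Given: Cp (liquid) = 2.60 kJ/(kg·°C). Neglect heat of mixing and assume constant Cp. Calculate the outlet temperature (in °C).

T_out = 56.4 °C

Adiabatic, steady state ⇒ Σ ṁᵢCp,ᵢ(T_out − Tᵢ) = 0
T_out = Σ ṁᵢCp,ᵢTᵢ / Σ ṁᵢCp,ᵢ
      = 6698.6 / 118.72 = 56.425 °C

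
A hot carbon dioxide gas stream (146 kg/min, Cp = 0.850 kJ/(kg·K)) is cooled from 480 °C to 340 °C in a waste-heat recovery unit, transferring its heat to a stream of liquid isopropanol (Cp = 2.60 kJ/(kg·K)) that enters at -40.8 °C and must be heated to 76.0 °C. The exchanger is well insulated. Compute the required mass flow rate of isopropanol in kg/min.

Heat released by hot stream: Q = 146 × 0.850 × (480 − 340) = 17374 kJ/min
Energy balance on cold side (adiabatic exchanger): Q = ṁ_c·Cp_c·(T_c,out − T_c,in)
ṁ_c = 17374 / [2.60 × (76.0 − -40.8)] = 57.212 kg/min

ṁ_c = 57.2 kg/min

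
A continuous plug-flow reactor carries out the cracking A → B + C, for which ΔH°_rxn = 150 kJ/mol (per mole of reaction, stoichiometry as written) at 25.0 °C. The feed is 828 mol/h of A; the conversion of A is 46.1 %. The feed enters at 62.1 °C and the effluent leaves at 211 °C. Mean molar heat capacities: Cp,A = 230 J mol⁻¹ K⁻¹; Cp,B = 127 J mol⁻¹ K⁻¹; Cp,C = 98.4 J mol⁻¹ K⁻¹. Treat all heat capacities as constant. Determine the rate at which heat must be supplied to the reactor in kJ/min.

Extent of reaction ξ = 0.461 × 828 = 381.71 mol/h
Reaction term: ξ·ΔH°_rxn = 381.71 × 150 = 57256 kJ/h
Sensible, feed 62.1→25 °C: -7065.3 kJ/h
Outlet flows (mol/h): A 446.29, B 381.71, C 381.71
Sensible, products 25→211 °C: 35095 kJ/h
Q = ΔH = 85286 kJ/h = 23.691 kW
Heat supplied = 1421.4 kJ/min

Q_in = 1420 kJ/min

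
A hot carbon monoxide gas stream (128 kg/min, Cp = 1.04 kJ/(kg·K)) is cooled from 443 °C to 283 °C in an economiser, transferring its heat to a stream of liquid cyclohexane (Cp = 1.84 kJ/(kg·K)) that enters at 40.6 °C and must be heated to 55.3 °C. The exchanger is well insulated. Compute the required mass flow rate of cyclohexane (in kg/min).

ṁ_c = 787 kg/min

Heat released by hot stream: Q = 128 × 1.04 × (443 − 283) = 21299 kJ/min
Energy balance on cold side (adiabatic exchanger): Q = ṁ_c·Cp_c·(T_c,out − T_c,in)
ṁ_c = 21299 / [1.84 × (55.3 − 40.6)] = 787.46 kg/min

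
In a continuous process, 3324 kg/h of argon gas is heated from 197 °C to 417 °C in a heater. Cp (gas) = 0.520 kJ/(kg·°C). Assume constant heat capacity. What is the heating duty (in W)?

Q = 106000 W

Q = ṁ·Cp·ΔT = 3324 × 0.520 × (417 − 197) = 380270 kJ/h
Converting: 380270 / 3600 s = 105.63 kW
Heating duty = 105630 W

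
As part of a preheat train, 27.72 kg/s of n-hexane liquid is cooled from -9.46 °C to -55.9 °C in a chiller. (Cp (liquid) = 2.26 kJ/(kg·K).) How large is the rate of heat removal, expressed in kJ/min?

Q = ṁ·Cp·ΔT = 27.72 × 2.26 × (-55.9 − -9.46) = -2909.3 kJ/s
Cooling duty = 174560 kJ/min

Q_c = 175000 kJ/min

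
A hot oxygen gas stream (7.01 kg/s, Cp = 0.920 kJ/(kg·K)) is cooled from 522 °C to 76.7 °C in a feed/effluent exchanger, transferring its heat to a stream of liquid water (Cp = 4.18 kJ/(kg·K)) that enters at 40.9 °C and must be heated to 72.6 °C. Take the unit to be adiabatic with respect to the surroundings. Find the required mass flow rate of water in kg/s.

Heat released by hot stream: Q = 7.01 × 0.920 × (522 − 76.7) = 2871.8 kJ/s
Energy balance on cold side (adiabatic exchanger): Q = ṁ_c·Cp_c·(T_c,out − T_c,in)
ṁ_c = 2871.8 / [4.18 × (72.6 − 40.9)] = 21.673 kg/s

ṁ_c = 21.7 kg/s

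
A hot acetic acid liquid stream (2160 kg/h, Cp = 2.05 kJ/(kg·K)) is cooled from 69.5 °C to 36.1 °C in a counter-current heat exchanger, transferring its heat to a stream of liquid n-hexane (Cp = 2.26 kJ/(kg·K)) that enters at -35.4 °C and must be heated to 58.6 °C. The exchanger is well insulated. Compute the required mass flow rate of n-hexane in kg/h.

Heat released by hot stream: Q = 2160 × 2.05 × (69.5 − 36.1) = 147900 kJ/h
Energy balance on cold side (adiabatic exchanger): Q = ṁ_c·Cp_c·(T_c,out − T_c,in)
ṁ_c = 147900 / [2.26 × (58.6 − -35.4)] = 696.17 kg/h

ṁ_c = 696 kg/h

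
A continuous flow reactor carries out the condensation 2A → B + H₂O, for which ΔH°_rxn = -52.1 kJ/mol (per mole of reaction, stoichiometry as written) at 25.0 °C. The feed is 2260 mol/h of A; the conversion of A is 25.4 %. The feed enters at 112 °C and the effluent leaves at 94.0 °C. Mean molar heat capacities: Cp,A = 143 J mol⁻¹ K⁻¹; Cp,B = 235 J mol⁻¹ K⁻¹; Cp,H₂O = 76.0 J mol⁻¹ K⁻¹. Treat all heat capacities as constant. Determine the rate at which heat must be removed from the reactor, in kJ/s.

Extent of reaction ξ = 0.254 × 2260 / 2 = 287.02 mol/h
Reaction term: ξ·ΔH°_rxn = 287.02 × -52.1 = -14954 kJ/h
Sensible, feed 112→25 °C: -28117 kJ/h
Outlet flows (mol/h): A 1686, B 287.02, H₂O 287.02
Sensible, products 25→94.0 °C: 22795 kJ/h
Q = ΔH = -20276 kJ/h = -5.6322 kW
Heat removed = 5.6322 kJ/s

Q_out = 5.63 kJ/s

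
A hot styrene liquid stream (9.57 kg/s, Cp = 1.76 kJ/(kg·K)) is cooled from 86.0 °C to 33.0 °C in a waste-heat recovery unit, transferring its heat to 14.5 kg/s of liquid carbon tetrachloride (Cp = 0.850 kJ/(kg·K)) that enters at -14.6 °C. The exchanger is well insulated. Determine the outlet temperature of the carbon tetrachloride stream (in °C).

T_c,out = 57.8 °C

Heat released by hot stream: Q = 9.57 × 1.76 × (86.0 − 33.0) = 892.69 kJ/s
Energy balance on cold side (adiabatic exchanger): Q = ṁ_c·Cp_c·(T_c,out − T_c,in)
T_c,out = -14.6 + 892.69/(14.5 × 0.850) = 57.829 °C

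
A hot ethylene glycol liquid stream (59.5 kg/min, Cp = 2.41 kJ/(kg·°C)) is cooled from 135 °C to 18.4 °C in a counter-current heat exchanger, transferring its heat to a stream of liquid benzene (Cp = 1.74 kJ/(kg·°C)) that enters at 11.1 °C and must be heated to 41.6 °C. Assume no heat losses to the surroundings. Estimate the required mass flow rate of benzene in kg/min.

Heat released by hot stream: Q = 59.5 × 2.41 × (135 − 18.4) = 16720 kJ/min
Energy balance on cold side (adiabatic exchanger): Q = ṁ_c·Cp_c·(T_c,out − T_c,in)
ṁ_c = 16720 / [1.74 × (41.6 − 11.1)] = 315.05 kg/min

ṁ_c = 315 kg/min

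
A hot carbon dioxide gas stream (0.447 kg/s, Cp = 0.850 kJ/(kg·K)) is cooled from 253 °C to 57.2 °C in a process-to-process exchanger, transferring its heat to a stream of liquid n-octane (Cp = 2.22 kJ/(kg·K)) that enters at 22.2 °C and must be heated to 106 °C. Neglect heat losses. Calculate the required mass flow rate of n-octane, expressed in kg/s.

ṁ_c = 0.400 kg/s

Heat released by hot stream: Q = 0.447 × 0.850 × (253 − 57.2) = 74.394 kJ/s
Energy balance on cold side (adiabatic exchanger): Q = ṁ_c·Cp_c·(T_c,out − T_c,in)
ṁ_c = 74.394 / [2.22 × (106 − 22.2)] = 0.39989 kg/s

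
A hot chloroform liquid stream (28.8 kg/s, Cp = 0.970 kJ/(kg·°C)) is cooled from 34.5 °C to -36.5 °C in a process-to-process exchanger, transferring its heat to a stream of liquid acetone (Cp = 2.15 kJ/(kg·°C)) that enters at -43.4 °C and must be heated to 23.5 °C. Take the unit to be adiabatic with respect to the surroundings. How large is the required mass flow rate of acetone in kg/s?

ṁ_c = 13.8 kg/s

Heat released by hot stream: Q = 28.8 × 0.970 × (34.5 − -36.5) = 1983.5 kJ/s
Energy balance on cold side (adiabatic exchanger): Q = ṁ_c·Cp_c·(T_c,out − T_c,in)
ṁ_c = 1983.5 / [2.15 × (23.5 − -43.4)] = 13.79 kg/s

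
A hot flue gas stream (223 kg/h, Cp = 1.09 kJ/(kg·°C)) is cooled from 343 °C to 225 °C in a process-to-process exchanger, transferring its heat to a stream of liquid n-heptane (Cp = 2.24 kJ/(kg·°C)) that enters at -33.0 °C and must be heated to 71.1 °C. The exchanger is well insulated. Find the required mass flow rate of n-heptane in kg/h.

ṁ_c = 123 kg/h

Heat released by hot stream: Q = 223 × 1.09 × (343 − 225) = 28682 kJ/h
Energy balance on cold side (adiabatic exchanger): Q = ṁ_c·Cp_c·(T_c,out − T_c,in)
ṁ_c = 28682 / [2.24 × (71.1 − -33.0)] = 123 kg/h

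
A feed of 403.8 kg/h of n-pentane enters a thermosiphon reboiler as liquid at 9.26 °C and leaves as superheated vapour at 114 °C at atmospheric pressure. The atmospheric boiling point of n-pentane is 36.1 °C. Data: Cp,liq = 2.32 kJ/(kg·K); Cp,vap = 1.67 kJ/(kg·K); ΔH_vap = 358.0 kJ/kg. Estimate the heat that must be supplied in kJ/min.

liquid 9.26→36.1 °C: 62.269 kJ/kg
vaporisation at 36.1 °C: 358 kJ/kg
vapour 36.1→114 °C: 130.09 kJ/kg
Δh = 62.269 + 358 + 130.09 = 550.36 kJ/kg
Q = ṁ·Δh = 403.8 kg/h × 550.36 kJ/kg = 222240 kJ/h
|Q| = 61.732 kW = 3703.9 kJ/min

Q = 3700 kJ/min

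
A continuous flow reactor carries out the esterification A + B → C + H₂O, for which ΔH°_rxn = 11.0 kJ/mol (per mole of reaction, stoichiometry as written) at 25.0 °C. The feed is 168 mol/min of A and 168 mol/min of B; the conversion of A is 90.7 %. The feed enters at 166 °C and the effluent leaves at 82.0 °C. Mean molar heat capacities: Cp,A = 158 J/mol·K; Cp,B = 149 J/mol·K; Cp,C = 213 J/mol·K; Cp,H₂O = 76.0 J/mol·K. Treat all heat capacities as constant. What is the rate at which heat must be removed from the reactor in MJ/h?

Q_out = 169 MJ/h

Extent of reaction ξ = 0.907 × 168 = 152.38 mol/min
Reaction term: ξ·ΔH°_rxn = 152.38 × 11.0 = 1676.1 kJ/min
Sensible, feed 166→25 °C: -7272.2 kJ/min
Outlet flows (mol/min): A 15.624, B 15.624, C 152.38, H₂O 152.38
Sensible, products 25→82.0 °C: 2783.5 kJ/min
Q = ΔH = -2812.6 kJ/min = -46.876 kW
Heat removed = 168.76 MJ/h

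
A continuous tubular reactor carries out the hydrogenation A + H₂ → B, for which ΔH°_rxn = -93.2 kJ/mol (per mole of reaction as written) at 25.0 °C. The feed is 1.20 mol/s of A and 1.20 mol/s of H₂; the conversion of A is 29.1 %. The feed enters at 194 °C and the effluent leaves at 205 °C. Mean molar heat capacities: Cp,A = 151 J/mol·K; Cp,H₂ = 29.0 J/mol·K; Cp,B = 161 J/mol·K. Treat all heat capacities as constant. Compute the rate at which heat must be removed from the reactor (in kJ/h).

Extent of reaction ξ = 0.291 × 1.20 = 0.3492 mol/s
Reaction term: ξ·ΔH°_rxn = 0.3492 × -93.2 = -32.545 kJ/s
Sensible, feed 194→25 °C: -36.504 kJ/s
Outlet flows (mol/s): A 0.8508, H₂ 0.8508, B 0.3492
Sensible, products 25→205 °C: 37.686 kJ/s
Q = ΔH = -31.364 kJ/s = -31.364 kW
Heat removed = 112910 kJ/h

Q_out = 113000 kJ/h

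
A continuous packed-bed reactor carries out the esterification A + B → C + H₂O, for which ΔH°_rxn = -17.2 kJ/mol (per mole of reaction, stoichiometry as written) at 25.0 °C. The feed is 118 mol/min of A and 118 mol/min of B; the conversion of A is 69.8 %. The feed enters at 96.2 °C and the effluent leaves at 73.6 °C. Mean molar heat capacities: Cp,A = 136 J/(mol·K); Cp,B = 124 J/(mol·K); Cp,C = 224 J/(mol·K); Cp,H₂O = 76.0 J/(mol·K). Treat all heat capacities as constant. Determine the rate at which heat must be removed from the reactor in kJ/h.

Q_out = 117000 kJ/h

Extent of reaction ξ = 0.698 × 118 = 82.364 mol/min
Reaction term: ξ·ΔH°_rxn = 82.364 × -17.2 = -1416.7 kJ/min
Sensible, feed 96.2→25 °C: -2184.4 kJ/min
Outlet flows (mol/min): A 35.636, B 35.636, C 82.364, H₂O 82.364
Sensible, products 25→73.6 °C: 1651.2 kJ/min
Q = ΔH = -1949.9 kJ/min = -32.499 kW
Heat removed = 116990 kJ/h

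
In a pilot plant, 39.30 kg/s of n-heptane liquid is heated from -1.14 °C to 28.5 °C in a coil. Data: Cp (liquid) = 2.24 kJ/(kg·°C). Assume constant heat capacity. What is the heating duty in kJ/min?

Q = ṁ·Cp·ΔT = 39.30 × 2.24 × (28.5 − -1.14) = 2609.3 kJ/s
Heating duty = 156560 kJ/min

Q = 157000 kJ/min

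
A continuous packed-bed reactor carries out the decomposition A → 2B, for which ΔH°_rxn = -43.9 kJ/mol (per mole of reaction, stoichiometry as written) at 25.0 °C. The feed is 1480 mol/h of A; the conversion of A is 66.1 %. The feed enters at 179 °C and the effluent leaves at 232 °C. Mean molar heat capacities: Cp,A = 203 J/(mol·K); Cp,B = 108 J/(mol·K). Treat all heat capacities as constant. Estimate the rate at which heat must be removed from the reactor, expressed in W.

Q_out = 6780 W

Extent of reaction ξ = 0.661 × 1480 = 978.28 mol/h
Reaction term: ξ·ΔH°_rxn = 978.28 × -43.9 = -42946 kJ/h
Sensible, feed 179→25 °C: -46268 kJ/h
Outlet flows (mol/h): A 501.72, B 1956.6
Sensible, products 25→232 °C: 64824 kJ/h
Q = ΔH = -24391 kJ/h = -6.7752 kW
Heat removed = 6775.2 W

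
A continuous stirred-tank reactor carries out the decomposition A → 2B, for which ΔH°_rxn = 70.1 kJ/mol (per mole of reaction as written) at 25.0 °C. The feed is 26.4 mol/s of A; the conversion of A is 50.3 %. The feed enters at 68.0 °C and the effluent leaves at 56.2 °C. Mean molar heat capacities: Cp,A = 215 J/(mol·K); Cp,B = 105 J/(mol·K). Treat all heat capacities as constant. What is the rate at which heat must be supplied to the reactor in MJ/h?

Extent of reaction ξ = 0.503 × 26.4 = 13.279 mol/s
Reaction term: ξ·ΔH°_rxn = 13.279 × 70.1 = 930.87 kJ/s
Sensible, feed 68.0→25 °C: -244.07 kJ/s
Outlet flows (mol/s): A 13.121, B 26.558
Sensible, products 25→56.2 °C: 175.02 kJ/s
Q = ΔH = 861.82 kJ/s = 861.82 kW
Heat supplied = 3102.6 MJ/h

Q_in = 3100 MJ/h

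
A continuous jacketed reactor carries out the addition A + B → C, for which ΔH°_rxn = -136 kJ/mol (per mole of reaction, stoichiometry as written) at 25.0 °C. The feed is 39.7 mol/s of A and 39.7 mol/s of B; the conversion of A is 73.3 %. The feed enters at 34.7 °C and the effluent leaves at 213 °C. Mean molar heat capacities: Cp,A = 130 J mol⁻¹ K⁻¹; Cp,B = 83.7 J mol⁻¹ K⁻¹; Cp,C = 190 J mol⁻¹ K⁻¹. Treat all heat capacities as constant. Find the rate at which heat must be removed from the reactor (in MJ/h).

Extent of reaction ξ = 0.733 × 39.7 = 29.1 mol/s
Reaction term: ξ·ΔH°_rxn = 29.1 × -136 = -3957.6 kJ/s
Sensible, feed 34.7→25 °C: -82.294 kJ/s
Outlet flows (mol/s): A 10.6, B 10.6, C 29.1
Sensible, products 25→213 °C: 1465.3 kJ/s
Q = ΔH = -2574.6 kJ/s = -2574.6 kW
Heat removed = 9268.5 MJ/h

Q_out = 9270 MJ/h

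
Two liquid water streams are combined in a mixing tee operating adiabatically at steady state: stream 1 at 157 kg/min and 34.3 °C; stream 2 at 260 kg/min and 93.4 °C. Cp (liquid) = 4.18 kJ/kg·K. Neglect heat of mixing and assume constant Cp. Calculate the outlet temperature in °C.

Adiabatic, steady state ⇒ Σ ṁᵢCp,ᵢ(T_out − Tᵢ) = 0
T_out = Σ ṁᵢCp,ᵢTᵢ / Σ ṁᵢCp,ᵢ
      = 124020 / 1743.1 = 71.149 °C

T_out = 71.1 °C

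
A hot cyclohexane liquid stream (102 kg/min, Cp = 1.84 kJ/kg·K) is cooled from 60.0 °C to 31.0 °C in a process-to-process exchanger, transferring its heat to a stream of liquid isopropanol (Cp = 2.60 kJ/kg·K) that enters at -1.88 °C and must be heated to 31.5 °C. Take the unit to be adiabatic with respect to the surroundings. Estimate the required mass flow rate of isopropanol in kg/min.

Heat released by hot stream: Q = 102 × 1.84 × (60.0 − 31.0) = 5442.7 kJ/min
Energy balance on cold side (adiabatic exchanger): Q = ṁ_c·Cp_c·(T_c,out − T_c,in)
ṁ_c = 5442.7 / [2.60 × (31.5 − -1.88)] = 62.713 kg/min

ṁ_c = 62.7 kg/min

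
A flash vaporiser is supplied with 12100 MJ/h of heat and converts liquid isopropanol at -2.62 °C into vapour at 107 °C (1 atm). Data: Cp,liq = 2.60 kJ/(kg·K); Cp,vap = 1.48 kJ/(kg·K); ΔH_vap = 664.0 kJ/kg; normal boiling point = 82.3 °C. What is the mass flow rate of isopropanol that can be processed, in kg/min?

ṁ = 219 kg/min

Δh = 2.60×(82.3−-2.62) + 664.0 + 1.48×(107−82.3) = 921.35 kJ/kg
Q = 12100 MJ/h = 3361.1 kJ/s = 201670 kJ/min
ṁ = Q/Δh = 201670 / 921.35 = 218.88 kg/min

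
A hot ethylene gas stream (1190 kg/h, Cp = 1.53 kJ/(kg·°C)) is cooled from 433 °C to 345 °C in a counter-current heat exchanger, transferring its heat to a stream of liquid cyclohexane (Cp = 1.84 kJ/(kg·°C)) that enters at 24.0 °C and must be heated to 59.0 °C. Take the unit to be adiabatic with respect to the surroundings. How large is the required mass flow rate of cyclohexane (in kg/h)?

Heat released by hot stream: Q = 1190 × 1.53 × (433 − 345) = 160220 kJ/h
Energy balance on cold side (adiabatic exchanger): Q = ṁ_c·Cp_c·(T_c,out − T_c,in)
ṁ_c = 160220 / [1.84 × (59.0 − 24.0)] = 2487.9 kg/h

ṁ_c = 2490 kg/h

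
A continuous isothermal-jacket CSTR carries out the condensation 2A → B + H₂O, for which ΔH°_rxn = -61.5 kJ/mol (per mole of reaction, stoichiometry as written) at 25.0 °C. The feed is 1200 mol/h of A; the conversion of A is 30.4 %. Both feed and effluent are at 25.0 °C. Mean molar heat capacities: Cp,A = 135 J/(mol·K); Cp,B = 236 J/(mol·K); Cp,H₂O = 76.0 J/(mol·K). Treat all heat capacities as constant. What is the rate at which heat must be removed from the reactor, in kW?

Q_out = 3.12 kW

Extent of reaction ξ = 0.304 × 1200 / 2 = 182.4 mol/h
Reaction term: ξ·ΔH°_rxn = 182.4 × -61.5 = -11218 kJ/h
Q = ΔH = -11218 kJ/h = -3.116 kW
Heat removed = 3.116 kW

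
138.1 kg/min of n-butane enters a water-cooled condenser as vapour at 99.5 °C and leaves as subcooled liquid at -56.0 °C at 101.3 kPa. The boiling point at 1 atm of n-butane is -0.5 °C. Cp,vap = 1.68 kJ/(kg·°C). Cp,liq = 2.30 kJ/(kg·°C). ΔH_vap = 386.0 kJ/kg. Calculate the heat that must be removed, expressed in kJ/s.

Q_c = 1570 kJ/s

vapour 99.5→-0.5 °C: -168 kJ/kg
condensation at -0.5 °C: -386 kJ/kg
liquid -0.5→-56.0 °C: -127.65 kJ/kg
Δh = -168 + -386 + -127.65 = -681.65 kJ/kg
Q = ṁ·Δh = 138.1 kg/min × -681.65 kJ/kg = -94136 kJ/min
|Q| = 1568.9 kW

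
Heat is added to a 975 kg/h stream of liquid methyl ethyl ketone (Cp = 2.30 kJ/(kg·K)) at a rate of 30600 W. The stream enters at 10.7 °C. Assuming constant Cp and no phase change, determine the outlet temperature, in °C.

T_out = 59.8 °C

Q = 30600 W = 110160 kJ/h
ΔT = Q/(ṁ·Cp) = 110160/(975×2.30) = 49.124 K
T_out = 10.7 + 49.124 = 59.824 °C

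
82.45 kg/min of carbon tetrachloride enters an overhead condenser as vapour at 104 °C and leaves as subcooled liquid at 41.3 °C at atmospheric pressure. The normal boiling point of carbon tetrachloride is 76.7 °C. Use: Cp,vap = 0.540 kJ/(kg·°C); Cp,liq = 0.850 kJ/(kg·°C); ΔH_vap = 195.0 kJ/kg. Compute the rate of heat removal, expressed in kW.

Q_c = 330 kW

vapour 104→76.7 °C: -14.742 kJ/kg
condensation at 76.7 °C: -195 kJ/kg
liquid 76.7→41.3 °C: -30.09 kJ/kg
Δh = -14.742 + -195 + -30.09 = -239.83 kJ/kg
Q = ṁ·Δh = 82.45 kg/min × -239.83 kJ/kg = -19774 kJ/min
|Q| = 329.57 kW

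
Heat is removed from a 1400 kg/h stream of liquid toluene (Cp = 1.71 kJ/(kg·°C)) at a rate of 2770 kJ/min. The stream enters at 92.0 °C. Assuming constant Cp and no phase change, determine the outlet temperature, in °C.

Q = 2770 kJ/min = 166200 kJ/h
ΔT = Q/(ṁ·Cp) = 166200/(1400×1.71) = 69.424 K
T_out = 92.0 − 69.424 = 22.576 °C

T_out = 22.6 °C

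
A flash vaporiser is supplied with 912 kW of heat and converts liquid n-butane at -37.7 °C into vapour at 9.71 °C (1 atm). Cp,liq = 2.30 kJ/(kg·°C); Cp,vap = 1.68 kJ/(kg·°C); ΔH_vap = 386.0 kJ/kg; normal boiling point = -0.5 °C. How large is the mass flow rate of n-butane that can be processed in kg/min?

Δh = 2.30×(-0.5−-37.7) + 386.0 + 1.68×(9.71−-0.5) = 488.71 kJ/kg
Q = 912 kW = 912 kJ/s = 54720 kJ/min
ṁ = Q/Δh = 54720 / 488.71 = 111.97 kg/min

ṁ = 112 kg/min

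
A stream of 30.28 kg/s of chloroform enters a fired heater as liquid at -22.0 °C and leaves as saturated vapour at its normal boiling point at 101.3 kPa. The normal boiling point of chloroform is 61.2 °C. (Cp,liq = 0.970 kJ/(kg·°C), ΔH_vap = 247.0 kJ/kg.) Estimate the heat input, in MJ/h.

Q = 35700 MJ/h

liquid -22.0→61.2 °C: 80.704 kJ/kg
vaporisation at 61.2 °C: 247 kJ/kg
Δh = 80.704 + 247 = 327.7 kJ/kg
Q = ṁ·Δh = 30.28 kg/s × 327.7 kJ/kg = 9922.9 kJ/s
|Q| = 9922.9 kW = 35722 MJ/h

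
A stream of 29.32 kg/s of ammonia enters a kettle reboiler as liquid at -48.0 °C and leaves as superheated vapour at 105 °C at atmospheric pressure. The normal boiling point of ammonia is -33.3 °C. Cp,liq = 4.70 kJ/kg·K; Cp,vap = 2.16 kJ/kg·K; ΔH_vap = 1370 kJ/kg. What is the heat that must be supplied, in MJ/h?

liquid -48.0→-33.3 °C: 69.09 kJ/kg
vaporisation at -33.3 °C: 1370 kJ/kg
vapour -33.3→105 °C: 298.73 kJ/kg
Δh = 69.09 + 1370 + 298.73 = 1737.8 kJ/kg
Q = ṁ·Δh = 29.32 kg/s × 1737.8 kJ/kg = 50953 kJ/s
|Q| = 50953 kW = 183430 MJ/h

Q = 183000 MJ/h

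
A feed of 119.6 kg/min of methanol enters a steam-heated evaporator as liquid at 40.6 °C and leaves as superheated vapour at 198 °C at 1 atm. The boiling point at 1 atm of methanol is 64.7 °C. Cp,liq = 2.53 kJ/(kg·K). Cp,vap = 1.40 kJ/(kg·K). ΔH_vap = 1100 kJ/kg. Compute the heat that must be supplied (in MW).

Q = 2.69 MW

liquid 40.6→64.7 °C: 60.973 kJ/kg
vaporisation at 64.7 °C: 1100 kJ/kg
vapour 64.7→198 °C: 186.62 kJ/kg
Δh = 60.973 + 1100 + 186.62 = 1347.6 kJ/kg
Q = ṁ·Δh = 119.6 kg/min × 1347.6 kJ/kg = 161170 kJ/min
|Q| = 2686.2 kW = 2.6862 MW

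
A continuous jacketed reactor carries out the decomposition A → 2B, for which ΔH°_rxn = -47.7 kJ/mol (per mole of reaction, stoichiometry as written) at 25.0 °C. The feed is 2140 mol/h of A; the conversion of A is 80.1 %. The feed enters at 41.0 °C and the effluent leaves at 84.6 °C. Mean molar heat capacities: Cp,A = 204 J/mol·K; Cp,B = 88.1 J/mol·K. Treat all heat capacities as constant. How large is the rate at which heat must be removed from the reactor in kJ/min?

Extent of reaction ξ = 0.801 × 2140 = 1714.1 mol/h
Reaction term: ξ·ΔH°_rxn = 1714.1 × -47.7 = -81764 kJ/h
Sensible, feed 41.0→25 °C: -6985 kJ/h
Outlet flows (mol/h): A 425.86, B 3428.3
Sensible, products 25→84.6 °C: 23179 kJ/h
Q = ΔH = -65571 kJ/h = -18.214 kW
Heat removed = 1092.8 kJ/min

Q_out = 1090 kJ/min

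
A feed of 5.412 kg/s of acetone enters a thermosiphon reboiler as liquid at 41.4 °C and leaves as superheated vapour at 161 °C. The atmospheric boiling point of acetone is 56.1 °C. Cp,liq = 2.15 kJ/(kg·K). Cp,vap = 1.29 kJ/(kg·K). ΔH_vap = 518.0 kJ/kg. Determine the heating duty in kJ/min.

Q = 222000 kJ/min

liquid 41.4→56.1 °C: 31.605 kJ/kg
vaporisation at 56.1 °C: 518 kJ/kg
vapour 56.1→161 °C: 135.32 kJ/kg
Δh = 31.605 + 518 + 135.32 = 684.93 kJ/kg
Q = ṁ·Δh = 5.412 kg/s × 684.93 kJ/kg = 3706.8 kJ/s
|Q| = 3706.8 kW = 222410 kJ/min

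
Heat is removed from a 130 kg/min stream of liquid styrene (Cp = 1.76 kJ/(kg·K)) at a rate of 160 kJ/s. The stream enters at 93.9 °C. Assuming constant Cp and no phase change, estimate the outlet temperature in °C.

T_out = 51.9 °C

Q = 160 kJ/s = 9600 kJ/min
ΔT = Q/(ṁ·Cp) = 9600/(130×1.76) = 41.958 K
T_out = 93.9 − 41.958 = 51.942 °C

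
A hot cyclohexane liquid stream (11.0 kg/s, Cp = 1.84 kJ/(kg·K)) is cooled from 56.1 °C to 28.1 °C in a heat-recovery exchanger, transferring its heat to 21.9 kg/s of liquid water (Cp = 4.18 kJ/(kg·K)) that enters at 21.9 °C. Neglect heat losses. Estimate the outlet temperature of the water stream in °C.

Heat released by hot stream: Q = 11.0 × 1.84 × (56.1 − 28.1) = 566.72 kJ/s
Energy balance on cold side (adiabatic exchanger): Q = ṁ_c·Cp_c·(T_c,out − T_c,in)
T_c,out = 21.9 + 566.72/(21.9 × 4.18) = 28.091 °C

T_c,out = 28.1 °C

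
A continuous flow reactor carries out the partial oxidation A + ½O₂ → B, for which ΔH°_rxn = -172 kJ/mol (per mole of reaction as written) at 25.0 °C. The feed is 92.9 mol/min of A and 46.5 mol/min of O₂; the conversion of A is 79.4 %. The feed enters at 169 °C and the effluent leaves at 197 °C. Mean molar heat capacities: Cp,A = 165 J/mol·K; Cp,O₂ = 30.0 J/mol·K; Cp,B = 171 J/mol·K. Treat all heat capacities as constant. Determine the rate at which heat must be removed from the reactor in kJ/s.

Q_out = 206 kJ/s

Extent of reaction ξ = 0.794 × 92.9 = 73.763 mol/min
Reaction term: ξ·ΔH°_rxn = 73.763 × -172 = -12687 kJ/min
Sensible, feed 169→25 °C: -2408.2 kJ/min
Outlet flows (mol/min): A 19.137, O₂ 9.6187, B 73.763
Sensible, products 25→197 °C: 2762.3 kJ/min
Q = ΔH = -12333 kJ/min = -205.55 kW
Heat removed = 205.55 kJ/s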